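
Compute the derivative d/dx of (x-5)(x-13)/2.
(2x - 18)/2

Working:
d/dx[(x-5)(x-13)] = (x-13) + (x-5) = 2x - 18. Dividing by 2 gives (2x - 18)/2.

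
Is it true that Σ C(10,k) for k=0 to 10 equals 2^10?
True

Reasoning: Binomial theorem: Σ C(10,k) = (1+1)^10 = 2^10 = 1,024; RHS 2^10 = 1,024.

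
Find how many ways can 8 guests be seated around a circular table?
5,040
Circular arrangements: (8-1)! = 5,040.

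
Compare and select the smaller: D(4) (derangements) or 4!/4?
4!/4

Solution: D(4) = (4-1)·[D(3) + D(2)] = 3·[2 + 1] = 9; 4!/4 = 24/4 = 6.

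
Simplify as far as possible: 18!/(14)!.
73,440

Solution: This equals 18×17×...×15 = 73,440.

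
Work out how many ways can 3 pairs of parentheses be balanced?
5

Working:
Using the Catalan number formula: C_n = C(2n, n) / (n+1)
C_3 = C(6, 3) / (3+1)
     = 20 / 4
     = 5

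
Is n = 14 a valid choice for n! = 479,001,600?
No

Explanation: 14! = 14·13! = 14·6,227,020,800 = 87,178,291,200, which does not equal 479,001,600.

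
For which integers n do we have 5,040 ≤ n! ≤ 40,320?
7, 8
n! is strictly increasing; 7! = 5,040 and 8! = 40,320, so valid n = 7, 8.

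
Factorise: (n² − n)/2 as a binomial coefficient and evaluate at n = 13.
(n² − n)/2 = n(n−1)/2 = C(n,2). At n = 13: C(13,2) = 78.
Final answer: C(n,2); C(13,2) = 78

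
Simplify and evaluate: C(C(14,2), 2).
C(14,2) = 91, then C(91, 2) = 4,095.

Answer: 4,095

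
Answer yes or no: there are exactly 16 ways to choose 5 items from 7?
No
C(7,5) = 21 ≠ 16.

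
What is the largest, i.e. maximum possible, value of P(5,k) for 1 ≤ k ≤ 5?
P(5,k) increases in k, so maximum at k = 5: 5! = 120.
Final answer: 120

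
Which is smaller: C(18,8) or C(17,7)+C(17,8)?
Equal

Working:
By Pascal's identity: C(18,8) = C(17,7)+C(17,8) = 43,758. Equal.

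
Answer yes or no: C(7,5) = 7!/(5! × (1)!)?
The correct denominator is 5!×2!, giving C(7,5) = 21; the stated RHS is 7!/(5!×1!) = 42 ≠ 21, so the statement does not hold.
Final answer: No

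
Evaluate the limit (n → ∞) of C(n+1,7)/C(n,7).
1

Both numerator and denominator grow as n^7/7! for large n, so the ratio → 1.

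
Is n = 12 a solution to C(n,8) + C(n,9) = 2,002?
C(12,8) + C(12,9) = 495 + 220 = 715, which does not equal 2,002.
Final answer: No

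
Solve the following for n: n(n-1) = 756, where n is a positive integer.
n² − n − 756 = 0, so n = (1 ± √(1 + 4·756))/2 = (1 ± √3,025)/2 = (1 ± 55)/2, i.e. n = 28 or n = -27. Taking the positive root, n = 28 (check: 28×27 = 756).

Answer: 28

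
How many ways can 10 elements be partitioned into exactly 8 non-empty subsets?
750
This equals S(10,8), the Stirling number of the 2nd kind.
Using the Stirling recurrence: S(n,k) = k·S(n-1,k) + S(n-1,k-1)
S(10,8) = 8·S(9,8) + S(9,7)
         = 8·36 + 462
         = 288 + 462
         = 750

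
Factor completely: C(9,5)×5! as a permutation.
P(9,5)

Explanation: C(9,5)×5! = [9!/(5!(4)!)]×5! = 9!/(4)! = P(9,5) = 15,120.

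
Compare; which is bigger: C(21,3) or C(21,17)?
C(21,3)=1,330, C(21,17)=5,985.

Answer: C(21,17)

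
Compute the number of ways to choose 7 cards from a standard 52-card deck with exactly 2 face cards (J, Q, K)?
43,428,528
12 face cards and 40 non-face cards: C(12,2) × C(40,5) = 66 × 658,008 = 43,428,528.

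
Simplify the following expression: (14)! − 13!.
80,951,270,400

Working:
(14)! − 13! = (14)·13! − 13! = (14−1)·13! = 13·13! = 80,951,270,400.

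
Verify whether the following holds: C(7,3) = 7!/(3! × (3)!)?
False
The correct denominator is 3!×4!, giving C(7,3) = 35; the stated RHS is 7!/(3!×3!) = 140 ≠ 35, so the statement does not hold.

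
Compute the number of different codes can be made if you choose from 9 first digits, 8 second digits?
72

By the multiplication principle: 9 × 8 = 72.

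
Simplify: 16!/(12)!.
43,680
This equals 16×15×...×13 = 43,680.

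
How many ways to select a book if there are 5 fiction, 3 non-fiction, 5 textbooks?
13

By the addition principle: 5 + 3 + 5 = 13.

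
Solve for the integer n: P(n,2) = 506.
23

Solution: P(n,2) = n(n−1) is increasing in n; n(n−1) ≈ (n−0.5)^2 = 506 gives n ≈ 23.0. Check: P(21,2) = 420, P(22,2) = 462, P(23,2) = 506 ✓. So n = 23.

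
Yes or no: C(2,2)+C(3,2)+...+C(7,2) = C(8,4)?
No

Solution: Hockey stick identity gives Σ = C(8,3) = 56; RHS C(8,4) = 70.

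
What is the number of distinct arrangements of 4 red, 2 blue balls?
15

Solution: Multinomial: 6!/(4! × 2!) = 15.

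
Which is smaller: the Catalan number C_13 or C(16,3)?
C(16,3)
C_13 = C(26,13)/(13+1) = 10,400,600/14 = 742,900; C(16,3) = 560.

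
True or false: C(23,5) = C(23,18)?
C(23,5) = C(23,23-5) by the symmetry property; both equal 33,649.
Final answer: True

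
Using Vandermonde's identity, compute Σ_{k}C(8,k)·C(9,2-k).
136

Reasoning: = C(8+9,2) = C(17,2) = 136.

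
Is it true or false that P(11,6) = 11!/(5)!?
True

Solution: Permutation formula P(n,k) = n!/(n-k)!: 11!/5! = 39,916,800/120 = 332,640 = P(11,6). The statement holds.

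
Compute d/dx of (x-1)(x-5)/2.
(2x - 6)/2
d/dx[(x-1)(x-5)] = (x-5) + (x-1) = 2x - 6. Dividing by 2 gives (2x - 6)/2.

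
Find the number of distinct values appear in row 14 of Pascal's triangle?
8

Reasoning: Row 14 has entries C(14,0)..C(14,14); by symmetry C(14,k)=C(14,14-k), giving 8 distinct values.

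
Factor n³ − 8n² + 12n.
n(n − 2)(n − 6)

Explanation: n³ − 8n² + 12n = n(n² − 8n + 12) = n(n − 2)(n − 6).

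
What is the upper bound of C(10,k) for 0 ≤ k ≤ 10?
252

Solution: Maximum at k = 5: C(10,5) = 252.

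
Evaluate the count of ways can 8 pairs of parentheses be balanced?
1,430

Working:
Using the Catalan number formula: C_n = C(2n, n) / (n+1)
C_8 = C(16, 8) / (8+1)
     = 12870 / 9
     = 1,430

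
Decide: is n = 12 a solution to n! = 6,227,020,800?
No

Solution: 12! = 12·11! = 12·39,916,800 = 479,001,600, which does not equal 6,227,020,800.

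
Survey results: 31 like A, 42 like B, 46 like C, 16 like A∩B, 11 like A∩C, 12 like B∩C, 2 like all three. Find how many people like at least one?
82

Reasoning: |A∪B∪C| = 31+42+46-16-11-12+2 = 82.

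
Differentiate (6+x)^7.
Using the power rule: d/dx (6+x)^7 = 7(6+x)^{6}.

Answer: 7(6+x)^6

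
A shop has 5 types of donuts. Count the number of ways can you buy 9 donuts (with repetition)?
715

Reasoning: Stars and bars: C(9+5-1, 9) = C(13, 9) = 715.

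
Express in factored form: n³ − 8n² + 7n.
n(n − 1)(n − 7)

Solution: n³ − 8n² + 7n = n(n² − 8n + 7) = n(n − 1)(n − 7).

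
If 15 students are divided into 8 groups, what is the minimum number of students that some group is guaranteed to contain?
2

Working:
Pigeonhole: ⌈15/8⌉ = 2.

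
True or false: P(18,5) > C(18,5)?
True

Solution: P(18,5) = 1,028,160 and C(18,5) = 8,568; P(n,r) = r! × C(n,r) so P > C whenever r ≥ 2.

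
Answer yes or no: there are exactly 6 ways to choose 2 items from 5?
C(5,2) = 10 ≠ 6.
Final answer: No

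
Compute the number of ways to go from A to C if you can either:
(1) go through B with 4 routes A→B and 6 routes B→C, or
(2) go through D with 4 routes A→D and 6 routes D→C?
48

Route via B: 4×6=24. Route via D: 4×6=24. Total: 48.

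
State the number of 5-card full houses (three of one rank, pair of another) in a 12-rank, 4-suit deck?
Triple rank: 12. Triple suits: C(4,3)=4. Pair rank: 11. Pair suits: C(4,2)=6. Total: 3,168.

Answer: 3,168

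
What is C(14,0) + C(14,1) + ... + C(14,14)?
16,384

Solution: Sum of binomial coefficients = 2^14 = 16,384.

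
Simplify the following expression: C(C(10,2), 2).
990

Working:
C(10,2) = 45, then C(45, 2) = 990.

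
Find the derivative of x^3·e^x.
Product rule: d/dx[x^3]·e^x + x^3·d/dx[e^x] = 3x^{2}e^x + x^3e^x.
Final answer: (3x^2 + x^3)e^x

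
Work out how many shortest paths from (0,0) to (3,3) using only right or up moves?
20

Explanation: Choose 3 rights from 6 moves: C(6,3) = 20.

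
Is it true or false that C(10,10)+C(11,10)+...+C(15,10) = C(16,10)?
False

Hockey stick identity gives Σ = C(16,11) = 4,368; RHS C(16,10) = 8,008.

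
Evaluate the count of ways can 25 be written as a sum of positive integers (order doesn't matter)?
1,958

Solution: Pentagonal recurrence p(n) = p(n−1) + p(n−2) − p(n−5) − p(n−7) + …: p(25) = p(24) + p(23) − p(20) − p(18) + p(13) + p(10) − p(3) = 1,575 + 1,255 − 627 − 385 + 101 + 42 − 3 = 1,958.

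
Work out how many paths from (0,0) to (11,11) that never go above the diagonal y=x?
58,786

Reasoning: Counted by the Catalan number C_11: C_11 = C(22,11)/(11+1) = 705,432/12 = 58,786.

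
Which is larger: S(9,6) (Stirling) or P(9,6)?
S(9,6) = 6·S(8,6) + S(8,5) = 6·266 + 1,050 = 2,646; P(9,6) = 60,480.

Answer: P(9,6)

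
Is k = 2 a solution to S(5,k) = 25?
No

Solution: S(5,2) = 2·S(4,2) + S(4,1) = 2·7 + 1 = 15, which does not equal 25.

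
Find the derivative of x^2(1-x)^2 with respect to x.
2x^1(1-x)^2 - 2x^2(1-x)^1

Solution: Product rule: 2x^{1}(1-x)^{2} + x^2·(-2)(1-x)^{1}.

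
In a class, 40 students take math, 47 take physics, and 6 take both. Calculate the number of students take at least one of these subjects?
81

Working:
|A∪B| = |A|+|B|-|A∩B| = 40+47-6 = 81.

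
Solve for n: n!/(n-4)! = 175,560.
n!/(n-4)! = n×(n-1)×(n-2)×(n-3), a product of 4 consecutive integers ≈ (n−1.5)^4. 175,560^(1/4) + 1.5 ≈ 22.0; check n = 22: 22×21×20×19 = 175,560 ✓. So n = 22.
Final answer: 22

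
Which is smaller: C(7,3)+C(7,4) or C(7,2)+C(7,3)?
C(7,2)+C(7,3)

Solution: First=70, Second=56.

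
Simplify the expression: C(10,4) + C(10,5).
462

Solution: By Pascal's identity: C(11,5) = 462.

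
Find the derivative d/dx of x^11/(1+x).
(11x^10(1+x) - x^11)/(1+x)²

Quotient rule: [11x^{10}(1+x) - x^11]/(1+x)².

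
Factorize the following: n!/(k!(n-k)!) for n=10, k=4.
C(10,4) = 210
This is the binomial coefficient C(10,4) = 210.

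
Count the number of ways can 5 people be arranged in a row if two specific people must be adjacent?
Treat pair as unit: (5-1)! arrangements × 2 internal orders = 48.
Final answer: 48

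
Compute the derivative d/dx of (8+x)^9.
9(8+x)^8
Using the power rule: d/dx (8+x)^9 = 9(8+x)^{8}.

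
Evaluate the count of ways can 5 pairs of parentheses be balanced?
42

Explanation: Using the Catalan number formula: C_n = C(2n, n) / (n+1)
C_5 = C(10, 5) / (5+1)
     = 252 / 6
     = 42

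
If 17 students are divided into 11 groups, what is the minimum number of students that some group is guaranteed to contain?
2

Pigeonhole: ⌈17/11⌉ = 2.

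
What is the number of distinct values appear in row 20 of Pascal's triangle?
11

Solution: Row 20 has entries C(20,0)..C(20,20); by symmetry C(20,k)=C(20,20-k), giving 11 distinct values.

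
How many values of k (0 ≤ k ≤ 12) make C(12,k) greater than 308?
5

Row 12 is unimodal and symmetric about k=12/2. C(12,3)=220 ≤ 308; C(12,4)=495 > 308; by symmetry C(12,k) > 308 for k = 4..8. That's 8 - 4 + 1 = 5 values.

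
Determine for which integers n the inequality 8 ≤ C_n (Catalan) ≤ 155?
4, 5, 6

Working:
C_3=5; C_4=14; C_5=42; C_6=132; C_7=429. So valid n = 4, 5, 6.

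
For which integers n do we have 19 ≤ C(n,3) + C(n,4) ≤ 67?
6

Reasoning: C(5,3)+C(5,4)=15; C(6,3)+C(6,4)=35; C(7,3)+C(7,4)=70. So valid n = 6.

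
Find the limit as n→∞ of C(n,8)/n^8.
1/40320

C(n,8) ≈ n^8/8! for large n. Limit = 1/8! = 1/40320.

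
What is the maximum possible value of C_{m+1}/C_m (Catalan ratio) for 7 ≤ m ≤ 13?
18/5

Solution: C_{m+1}/C_m = 2(2m+1)/(m+2), which increases with m. Maximum at m = 13: 2·27/15 = 18/5.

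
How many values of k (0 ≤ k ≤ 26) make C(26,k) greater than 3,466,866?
7

Explanation: Row 26 is unimodal and symmetric about k=26/2. C(26,9)=3,124,550 ≤ 3,466,866; C(26,10)=5,311,735 > 3,466,866; by symmetry C(26,k) > 3,466,866 for k = 10..16. That's 16 - 10 + 1 = 7 values.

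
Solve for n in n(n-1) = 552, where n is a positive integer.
24

Reasoning: n² − n − 552 = 0, so n = (1 ± √(1 + 4·552))/2 = (1 ± √2,209)/2 = (1 ± 47)/2, i.e. n = 24 or n = -23. Taking the positive root, n = 24 (check: 24×23 = 552).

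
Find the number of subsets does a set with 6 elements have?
64

Solution: Each element can be included or excluded: 2^6 = 64.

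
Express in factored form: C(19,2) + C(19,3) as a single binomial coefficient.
C(20,3)
By Pascal's identity: C(19,2) + C(19,3) = C(20,3) = 1,140.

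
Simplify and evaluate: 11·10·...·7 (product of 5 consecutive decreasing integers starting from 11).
This is P(11,5) = 11!/(6)! = 55,440.

Answer: 55,440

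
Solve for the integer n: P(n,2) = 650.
26

Reasoning: P(n,2) = n(n−1) is increasing in n; n(n−1) ≈ (n−0.5)^2 = 650 gives n ≈ 26.0. Check: P(24,2) = 552, P(25,2) = 600, P(26,2) = 650 ✓. So n = 26.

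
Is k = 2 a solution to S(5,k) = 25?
No

S(5,2) = 2·S(4,2) + S(4,1) = 2·7 + 1 = 15, which does not equal 25.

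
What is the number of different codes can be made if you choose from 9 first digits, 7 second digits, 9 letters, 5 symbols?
2,835

Reasoning: By the multiplication principle: 9 × 7 × 9 × 5 = 2,835.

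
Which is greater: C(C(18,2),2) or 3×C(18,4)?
C(C(18,2),2)

Working:
C(C(18,2),2)=11,628, 3×C(18,4)=9,180.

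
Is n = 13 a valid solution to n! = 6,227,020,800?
13! = 13·12! = 13·479,001,600 = 6,227,020,800, which equals 6,227,020,800.
Final answer: Yes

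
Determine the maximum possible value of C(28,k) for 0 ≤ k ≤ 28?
Maximum at k = 14: C(28,14) = 40,116,600.
Final answer: 40,116,600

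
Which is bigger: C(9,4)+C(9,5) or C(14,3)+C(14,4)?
C(14,3)+C(14,4)

First=252, Second=1,365.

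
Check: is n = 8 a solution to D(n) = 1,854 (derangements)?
D(8) = (8-1)·[D(7) + D(6)] = 7·[1,854 + 265] = 14,833, which does not equal 1,854.
Final answer: No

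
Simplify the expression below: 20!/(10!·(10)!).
184,756

Explanation: This is C(20,10) = 184,756.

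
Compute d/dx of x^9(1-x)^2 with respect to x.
9x^8(1-x)^2 - 2x^9(1-x)^1

Working:
Product rule: 9x^{8}(1-x)^{2} + x^9·(-2)(1-x)^{1}.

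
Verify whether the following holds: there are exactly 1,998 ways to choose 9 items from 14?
False
C(14,9) = 2,002 ≠ 1998.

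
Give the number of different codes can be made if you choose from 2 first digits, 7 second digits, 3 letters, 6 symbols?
252

Explanation: By the multiplication principle: 2 × 7 × 3 × 6 = 252.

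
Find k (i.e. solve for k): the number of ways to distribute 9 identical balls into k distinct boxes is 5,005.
Stars and bars: the count is C(9+k−1, k−1), increasing in k. k=5: C(13,4) = 715, k=6: C(14,5) = 2,002, k=7: C(15,6) = 5,005 ✓. So k = 7.

Answer: 7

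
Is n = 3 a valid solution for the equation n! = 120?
3! = 3·2! = 3·2 = 6, which does not equal 120.
Final answer: No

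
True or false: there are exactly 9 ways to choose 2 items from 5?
False

Working:
C(5,2) = 10 ≠ 9.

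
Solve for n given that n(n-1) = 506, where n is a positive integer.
23

Explanation: n² − n − 506 = 0, so n = (1 ± √(1 + 4·506))/2 = (1 ± √2,025)/2 = (1 ± 45)/2, i.e. n = 23 or n = -22. Taking the positive root, n = 23 (check: 23×22 = 506).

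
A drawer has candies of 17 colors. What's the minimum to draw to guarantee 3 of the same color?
Worst case: 2 of each = 34. One more: 35.

Answer: 35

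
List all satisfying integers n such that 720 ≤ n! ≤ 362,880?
6, 7, 8, 9

n! is strictly increasing; 6! = 720 and 9! = 362,880, so valid n = 6, 7, 8, 9.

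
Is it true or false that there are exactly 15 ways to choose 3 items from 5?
False

Explanation: C(5,3) = 10 ≠ 15.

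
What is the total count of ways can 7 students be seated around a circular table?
720

Reasoning: Circular arrangements: (7-1)! = 720.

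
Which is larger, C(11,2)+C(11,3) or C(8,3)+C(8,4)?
C(11,2)+C(11,3)

First=220, Second=126.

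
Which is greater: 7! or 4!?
7!=5,040, 4!=24. 7! > 4!.
Final answer: 7!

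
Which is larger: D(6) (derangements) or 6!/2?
D(6) = (6-1)·[D(5) + D(4)] = 5·[44 + 9] = 265; 6!/2 = 720/2 = 360.
Final answer: 6!/2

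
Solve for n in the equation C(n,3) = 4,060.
C(n,3) = n(n−1)(n−2)/3! is increasing in n, and n(n−1)(n−2) = 3!·4,060 = 24,360 ≈ (n−1)^3 gives n ≈ 30.0. Check: C(28,3) = 3,276, C(29,3) = 3,654, C(30,3) = 4,060 ✓. So n = 30.
Final answer: 30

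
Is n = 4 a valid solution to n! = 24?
Yes

Working:
4! = 4·3! = 4·6 = 24, which equals 24.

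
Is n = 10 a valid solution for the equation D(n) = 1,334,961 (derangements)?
Yes

Explanation: D(10) = (10-1)·[D(9) + D(8)] = 9·[133,496 + 14,833] = 1,334,961, which equals 1,334,961.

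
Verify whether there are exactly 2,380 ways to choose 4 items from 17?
True

Working:
C(17,4) = 2,380.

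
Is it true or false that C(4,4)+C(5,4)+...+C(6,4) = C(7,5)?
True

Reasoning: Hockey stick identity gives Σ = C(7,5) = 21; RHS C(7,5) = 21.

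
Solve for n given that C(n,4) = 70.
8

Working:
C(n,4) = n(n−1)(n−2)(n−3)/4! is increasing in n, and n(n−1)(n−2)(n−3) = 4!·70 = 1,680 ≈ (n−1.5)^4 gives n ≈ 7.9. Check: C(6,4) = 15, C(7,4) = 35, C(8,4) = 70 ✓. So n = 8.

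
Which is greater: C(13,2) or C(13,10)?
C(13,2)=78, C(13,10)=286.

Answer: C(13,10)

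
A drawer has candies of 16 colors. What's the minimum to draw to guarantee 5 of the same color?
65

Explanation: Worst case: 4 of each = 64. One more: 65.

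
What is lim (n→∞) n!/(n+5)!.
0

n!/(n+5)! = 1/[(n+1)(n+2)···(n+5)] → 0 as n → ∞.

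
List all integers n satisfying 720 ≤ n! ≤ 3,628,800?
6, 7, 8, 9, 10

Working:
n! is strictly increasing; 6! = 720 and 10! = 3,628,800, so valid n = 6, 7, 8, 9, 10.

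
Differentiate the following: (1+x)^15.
Using the power rule: d/dx (1+x)^15 = 15(1+x)^{14}.
Final answer: 15(1+x)^14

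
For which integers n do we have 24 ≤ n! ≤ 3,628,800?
4, 5, 6, 7, 8, 9, 10

n! is strictly increasing; 4! = 24 and 10! = 3,628,800, so valid n = 4, 5, 6, 7, 8, 9, 10.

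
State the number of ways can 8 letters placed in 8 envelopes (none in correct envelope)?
14,833

Explanation: Using D(n) = (n-1)[D(n-1) + D(n-2)]:
D(8) = (8-1) × [D(7) + D(6)]
      = 7 × [1854 + 265]
      = 7 × 2119
      = 14,833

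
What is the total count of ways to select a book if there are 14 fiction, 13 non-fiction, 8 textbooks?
35

Working:
By the addition principle: 14 + 13 + 8 = 35.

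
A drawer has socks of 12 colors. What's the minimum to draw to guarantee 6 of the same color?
61

Explanation: Worst case: 5 of each = 60. One more: 61.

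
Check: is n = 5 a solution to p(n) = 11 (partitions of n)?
No

Pentagonal recurrence p(n) = p(n−1) + p(n−2) − p(n−5) − p(n−7) + …: p(5) = p(4) + p(3) − p(0) = 5 + 3 − 1 = 7, which does not equal 11.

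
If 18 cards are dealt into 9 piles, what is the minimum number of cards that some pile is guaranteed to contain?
2

Pigeonhole: ⌈18/9⌉ = 2.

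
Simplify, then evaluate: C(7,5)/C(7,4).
3/5

Explanation: C(n,k+1)/C(n,k) = (n−k)/(k+1). Here (7−4)/(4+1) = 3/5 = 3/5.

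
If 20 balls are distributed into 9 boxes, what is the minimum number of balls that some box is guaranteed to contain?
3

Explanation: Pigeonhole: ⌈20/9⌉ = 3.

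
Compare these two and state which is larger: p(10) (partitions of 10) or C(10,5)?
C(10,5)

Pentagonal recurrence p(n) = p(n−1) + p(n−2) − p(n−5) − p(n−7) + …: p(10) = p(9) + p(8) − p(5) − p(3) = 30 + 22 − 7 − 3 = 42; C(10,5) = 252.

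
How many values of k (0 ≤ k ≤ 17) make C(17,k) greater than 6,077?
8

Reasoning: Row 17 is unimodal and symmetric about k=17/2. C(17,4)=2,380 ≤ 6,077; C(17,5)=6,188 > 6,077; by symmetry C(17,k) > 6,077 for k = 5..12. That's 12 - 5 + 1 = 8 values.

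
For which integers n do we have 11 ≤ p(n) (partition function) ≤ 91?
6, 7, 8, 9, 10, 11, 12

Working:
Tabulating p(n) via p(n) = p(n−1) + p(n−2) − p(n−5) − p(n−7) + …: p(5)=7; p(6)=11; p(7)=15; p(8)=22; p(9)=30; p(10)=42; p(11)=56; p(12)=77; p(13)=101. So valid n = 6, 7, 8, 9, 10, 11, 12.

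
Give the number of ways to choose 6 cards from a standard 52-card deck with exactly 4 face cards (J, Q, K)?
386,100

Solution: 12 face cards and 40 non-face cards: C(12,4) × C(40,2) = 495 × 780 = 386,100.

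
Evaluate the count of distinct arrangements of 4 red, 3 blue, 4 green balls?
Multinomial: 11!/(4! × 3! × 4!) = 11,550.

Answer: 11,550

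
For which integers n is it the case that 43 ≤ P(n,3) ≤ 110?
P(4,3)=24; P(5,3)=60; P(6,3)=120. So valid n = 5.

Answer: 5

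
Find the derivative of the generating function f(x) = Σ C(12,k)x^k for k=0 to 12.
Σ k·C(12,k)x^(k-1) for k=1 to 12

Solution: Term-by-term differentiation gives Σ k·C(12,k)x^{k-1} for k=1 to 12.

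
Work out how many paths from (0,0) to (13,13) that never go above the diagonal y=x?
742,900

Solution: Counted by the Catalan number C_13: C_13 = C(26,13)/(13+1) = 10,400,600/14 = 742,900.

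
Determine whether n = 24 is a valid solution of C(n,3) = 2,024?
C(24,3) = 24·23·22/3! = 12,144/6 = 2,024, which equals 2,024.

Answer: Yes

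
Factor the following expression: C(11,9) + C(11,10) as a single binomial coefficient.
By Pascal's identity: C(11,9) + C(11,10) = C(12,10) = 66.
Final answer: C(12,10)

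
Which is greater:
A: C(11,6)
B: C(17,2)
A

Solution: A=C(11,6)=462, B=C(17,2)=136.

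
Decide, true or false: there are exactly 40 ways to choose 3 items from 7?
False

C(7,3) = 35 ≠ 40.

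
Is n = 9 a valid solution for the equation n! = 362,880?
Yes

9! = 9·8! = 9·40,320 = 362,880, which equals 362,880.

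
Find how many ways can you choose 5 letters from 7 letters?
21

C(7,5) = 7! / (5! × (7-5)!)
         = 7! / (5! × 2!)
         = 21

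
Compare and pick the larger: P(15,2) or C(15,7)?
C(15,7)

Solution: P(15,2)=210, C(15,7)=6,435.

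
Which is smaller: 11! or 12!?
11!=39,916,800, 12!=479,001,600. 12! > 11!.
Final answer: 11!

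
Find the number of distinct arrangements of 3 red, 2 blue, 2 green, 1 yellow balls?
1,680
Multinomial: 8!/(3! × 2! × 2! × 1!) = 1,680.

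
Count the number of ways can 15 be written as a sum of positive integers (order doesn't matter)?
176

Working:
Pentagonal recurrence p(n) = p(n−1) + p(n−2) − p(n−5) − p(n−7) + …: p(15) = p(14) + p(13) − p(10) − p(8) + p(3) + p(0) = 135 + 101 − 42 − 22 + 3 + 1 = 176.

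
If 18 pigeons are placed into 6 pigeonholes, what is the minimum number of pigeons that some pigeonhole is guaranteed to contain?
3

Reasoning: Pigeonhole: ⌈18/6⌉ = 3.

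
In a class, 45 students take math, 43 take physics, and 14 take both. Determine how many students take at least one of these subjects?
|A∪B| = |A|+|B|-|A∩B| = 45+43-14 = 74.
Final answer: 74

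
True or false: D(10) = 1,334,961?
True

Explanation: Derangements of 10 elements: D(10) = (10-1)·[D(9) + D(8)] = 9·[133,496 + 14,833] = 1,334,961.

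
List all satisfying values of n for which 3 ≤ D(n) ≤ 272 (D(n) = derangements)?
4, 5, 6

Reasoning: Using D(n) = (n−1)[D(n−1) + D(n−2)] with D(1)=0, D(2)=1: D(3)=2; D(4)=9; D(5)=44; D(6)=265; D(7)=1,854. So valid n = 4, 5, 6.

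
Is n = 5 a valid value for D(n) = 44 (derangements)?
Yes

Working:
D(5) = (5-1)·[D(4) + D(3)] = 4·[9 + 2] = 44, which equals 44.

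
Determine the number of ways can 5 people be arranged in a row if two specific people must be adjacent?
48

Reasoning: Treat pair as unit: (5-1)! arrangements × 2 internal orders = 48.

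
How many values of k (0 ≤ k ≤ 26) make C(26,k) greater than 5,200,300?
7

Solution: Row 26 is unimodal and symmetric about k=26/2. C(26,9)=3,124,550 ≤ 5,200,300; C(26,10)=5,311,735 > 5,200,300; by symmetry C(26,k) > 5,200,300 for k = 10..16. That's 16 - 10 + 1 = 7 values.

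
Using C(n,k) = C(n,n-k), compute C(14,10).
C(14,10) = C(14,4) = 1,001.

Answer: 1,001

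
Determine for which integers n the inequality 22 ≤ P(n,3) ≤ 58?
4

P(3,3)=6; P(4,3)=24; P(5,3)=60. So valid n = 4.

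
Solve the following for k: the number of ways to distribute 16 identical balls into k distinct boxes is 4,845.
Stars and bars: the count is C(16+k−1, k−1), increasing in k. k=3: C(18,2) = 153, k=4: C(19,3) = 969, k=5: C(20,4) = 4,845 ✓. So k = 5.

Answer: 5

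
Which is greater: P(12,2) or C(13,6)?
C(13,6)

Reasoning: P(12,2)=132, C(13,6)=1,716.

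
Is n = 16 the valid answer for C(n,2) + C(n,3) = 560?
No
C(16,2) + C(16,3) = 120 + 560 = 680, which does not equal 560.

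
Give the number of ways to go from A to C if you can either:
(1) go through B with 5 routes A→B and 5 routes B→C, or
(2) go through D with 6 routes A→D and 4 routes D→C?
49

Reasoning: Route via B: 5×5=25. Route via D: 6×4=24. Total: 49.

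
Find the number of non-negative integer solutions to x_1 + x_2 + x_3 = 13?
105

Explanation: C(13+3-1, 3-1) = 105.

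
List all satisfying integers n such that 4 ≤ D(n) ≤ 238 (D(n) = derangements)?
4, 5

Reasoning: Using D(n) = (n−1)[D(n−1) + D(n−2)] with D(1)=0, D(2)=1: D(3)=2; D(4)=9; D(5)=44; D(6)=265. So valid n = 4, 5.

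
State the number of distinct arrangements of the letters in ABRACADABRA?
83,160

Word has 11 letters (A=5, B=2, R=2, C=1, D=1). Arrangements: 11!/Π(k!) = 83,160.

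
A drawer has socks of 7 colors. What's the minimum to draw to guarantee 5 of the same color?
29

Worst case: 4 of each = 28. One more: 29.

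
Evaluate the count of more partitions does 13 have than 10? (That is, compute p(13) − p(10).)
59
Pentagonal recurrence p(n) = p(n−1) + p(n−2) − p(n−5) − p(n−7) + …: p(13) = p(12) + p(11) − p(8) − p(6) + p(1) = 77 + 56 − 22 − 11 + 1 = 101.
p(10) = p(9) + p(8) − p(5) − p(3) = 30 + 22 − 7 − 3 = 42.
Difference = 101 − 42 = 59.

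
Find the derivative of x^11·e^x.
Product rule: d/dx[x^11]·e^x + x^11·d/dx[e^x] = 11x^{10}e^x + x^11e^x.

Answer: (11x^10 + x^11)e^x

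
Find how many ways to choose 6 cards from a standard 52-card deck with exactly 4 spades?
529,815

Reasoning: 13 spades and 39 non-spades: C(13,4) × C(39,2) = 715 × 741 = 529,815.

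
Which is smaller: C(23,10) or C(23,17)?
C(23,17)

Reasoning: C(23,10)=1,144,066, C(23,17)=100,947.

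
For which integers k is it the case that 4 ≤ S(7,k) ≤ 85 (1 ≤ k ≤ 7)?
S(7,1)=1; S(7,2)=63; S(7,3)=301; S(7,4)=350; S(7,5)=140; S(7,6)=21; S(7,7)=1. So valid k = 2, 6.
Final answer: 2, 6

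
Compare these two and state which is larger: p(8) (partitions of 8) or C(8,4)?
C(8,4)

Working:
Pentagonal recurrence p(n) = p(n−1) + p(n−2) − p(n−5) − p(n−7) + …: p(8) = p(7) + p(6) − p(3) − p(1) = 15 + 11 − 3 − 1 = 22; C(8,4) = 70.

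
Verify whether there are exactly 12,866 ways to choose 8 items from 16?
False
C(16,8) = 12,870 ≠ 12866.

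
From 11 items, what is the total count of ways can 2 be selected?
55

Solution: C(11,2) = 11! / (2! × (11-2)!)
         = 11! / (2! × 9!)
         = 55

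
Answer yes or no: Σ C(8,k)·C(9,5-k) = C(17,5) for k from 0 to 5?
Yes

Explanation: Vandermonde's identity gives C(17,5) = 6,188; RHS C(17,5) = 6,188.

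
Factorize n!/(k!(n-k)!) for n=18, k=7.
This is the binomial coefficient C(18,7) = 31,824.

Answer: C(18,7) = 31,824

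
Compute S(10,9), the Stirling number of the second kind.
Using the Stirling recurrence: S(n,k) = k·S(n-1,k) + S(n-1,k-1)
S(10,9) = 9·S(9,9) + S(9,8)
         = 9·1 + 36
         = 9 + 36
         = 45
Final answer: 45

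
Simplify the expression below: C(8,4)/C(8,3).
5/4

Reasoning: C(n,k+1)/C(n,k) = (n−k)/(k+1). Here (8−3)/(3+1) = 5/4 = 5/4.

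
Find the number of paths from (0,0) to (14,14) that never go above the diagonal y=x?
Counted by the Catalan number C_14: C_14 = C(28,14)/(14+1) = 40,116,600/15 = 2,674,440.
Final answer: 2,674,440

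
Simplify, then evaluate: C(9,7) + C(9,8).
45

Reasoning: By Pascal's identity: C(10,8) = 45.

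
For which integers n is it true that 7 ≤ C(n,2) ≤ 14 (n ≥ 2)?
C(4,2)=6; C(5,2)=10; C(6,2)=15. So valid n = 5.
Final answer: 5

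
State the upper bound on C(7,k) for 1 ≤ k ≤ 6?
35

Working:
C(7,k) is maximised at the centre of the row: C(7,3) = 35.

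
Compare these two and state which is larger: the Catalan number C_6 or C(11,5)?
C(11,5)

Working:
C_6 = C(12,6)/(6+1) = 924/7 = 132; C(11,5) = 462.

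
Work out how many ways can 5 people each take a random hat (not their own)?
44

Explanation: Using D(n) = (n-1)[D(n-1) + D(n-2)]:
D(5) = (5-1) × [D(4) + D(3)]
      = 4 × [9 + 2]
      = 4 × 11
      = 44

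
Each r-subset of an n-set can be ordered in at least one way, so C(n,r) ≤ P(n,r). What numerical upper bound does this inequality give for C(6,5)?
720

Working:
P(6,5) = 6·5·4·3·2 = 720, so C(6,5) ≤ 720. (The bound is loose by a factor of 5! = 120: C(6,5) = 720/120 = 6.)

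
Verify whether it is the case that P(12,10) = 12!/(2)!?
Permutation formula P(n,k) = n!/(n-k)!: 12!/2! = 479,001,600/2 = 239,500,800 = P(12,10). The statement holds.
Final answer: True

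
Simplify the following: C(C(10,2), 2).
C(10,2) = 45, then C(45, 2) = 990.
Final answer: 990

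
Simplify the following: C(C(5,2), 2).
C(5,2) = 10, then C(10, 2) = 45.
Final answer: 45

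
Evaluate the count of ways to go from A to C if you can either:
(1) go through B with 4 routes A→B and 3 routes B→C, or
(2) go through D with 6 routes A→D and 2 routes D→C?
Route via B: 4×3=12. Route via D: 6×2=12. Total: 24.

Answer: 24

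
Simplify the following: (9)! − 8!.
(9)! − 8! = (9)·8! − 8! = (9−1)·8! = 8·8! = 322,560.
Final answer: 322,560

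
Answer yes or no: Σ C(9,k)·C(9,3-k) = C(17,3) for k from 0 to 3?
Vandermonde's identity gives C(18,3) = 816; RHS C(17,3) = 680.

Answer: No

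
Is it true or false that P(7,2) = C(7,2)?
False

Working:
P(7,2) = 42 but C(7,2) = 21; they differ by a factor of 2! = 2, so the statement does not hold.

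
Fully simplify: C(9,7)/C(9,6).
3/7

Reasoning: C(n,k+1)/C(n,k) = (n−k)/(k+1). Here (9−6)/(6+1) = 3/7 = 3/7.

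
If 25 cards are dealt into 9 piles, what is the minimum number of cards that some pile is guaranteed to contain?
3
Pigeonhole: ⌈25/9⌉ = 3.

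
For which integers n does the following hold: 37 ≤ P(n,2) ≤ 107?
7, 8, 9, 10
P(6,2)=30; P(7,2)=42; P(8,2)=56; P(9,2)=72; P(10,2)=90; P(11,2)=110. So valid n = 7, 8, 9, 10.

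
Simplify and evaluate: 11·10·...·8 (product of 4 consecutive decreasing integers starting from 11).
7,920
This is P(11,4) = 11!/(7)! = 7,920.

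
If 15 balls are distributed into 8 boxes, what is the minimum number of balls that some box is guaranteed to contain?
2

Explanation: Pigeonhole: ⌈15/8⌉ = 2.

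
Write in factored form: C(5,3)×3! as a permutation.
P(5,3)

C(5,3)×3! = [5!/(3!(2)!)]×3! = 5!/(2)! = P(5,3) = 60.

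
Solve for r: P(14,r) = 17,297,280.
7

Reasoning: P(14,r) = 14·13·…·(14−r+1), a product of r factors. Multiplying down from 14: 14 = 14; 14·13 = 182; 14·13·12 = 2,184; 14·13·12·11 = 24,024; 14·13·12·11·10 = 240,240; 14·13·12·11·10·9 = 2,162,160; 14·13·12·11·10·9·8 = 17,297,280 ✓ (7 factors). So r = 7.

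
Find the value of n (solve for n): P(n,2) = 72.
9

Working:
P(n,2) = n(n−1) is increasing in n; n(n−1) ≈ (n−0.5)^2 = 72 gives n ≈ 9.0. Check: P(7,2) = 42, P(8,2) = 56, P(9,2) = 72 ✓. So n = 9.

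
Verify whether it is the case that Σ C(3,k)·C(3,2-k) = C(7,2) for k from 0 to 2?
False
Vandermonde's identity gives C(6,2) = 15; RHS C(7,2) = 21.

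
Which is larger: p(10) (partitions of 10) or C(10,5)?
C(10,5)

Pentagonal recurrence p(n) = p(n−1) + p(n−2) − p(n−5) − p(n−7) + …: p(10) = p(9) + p(8) − p(5) − p(3) = 30 + 22 − 7 − 3 = 42; C(10,5) = 252.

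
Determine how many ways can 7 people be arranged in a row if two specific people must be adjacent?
1,440

Explanation: Treat pair as unit: (7-1)! arrangements × 2 internal orders = 1,440.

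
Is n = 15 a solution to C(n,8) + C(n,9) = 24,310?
No
C(15,8) + C(15,9) = 6,435 + 5,005 = 11,440, which does not equal 24,310.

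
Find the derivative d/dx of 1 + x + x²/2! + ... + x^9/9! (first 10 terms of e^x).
1 + x + x²/2! + ... + x^8/8!

Reasoning: Differentiating term by term gives the first 9 terms of e^x.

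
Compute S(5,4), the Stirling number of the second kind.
10

Using the Stirling recurrence: S(n,k) = k·S(n-1,k) + S(n-1,k-1)
S(5,4) = 4·S(4,4) + S(4,3)
         = 4·1 + 6
         = 4 + 6
         = 10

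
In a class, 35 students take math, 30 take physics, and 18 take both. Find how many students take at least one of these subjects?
47

Explanation: |A∪B| = |A|+|B|-|A∩B| = 35+30-18 = 47.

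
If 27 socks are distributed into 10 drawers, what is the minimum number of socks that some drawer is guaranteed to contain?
3

Solution: Pigeonhole: ⌈27/10⌉ = 3.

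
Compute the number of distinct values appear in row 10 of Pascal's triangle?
6

Working:
Row 10 has entries C(10,0)..C(10,10); by symmetry C(10,k)=C(10,10-k), giving 6 distinct values.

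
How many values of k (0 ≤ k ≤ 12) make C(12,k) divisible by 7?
Checking C(12,k) mod 7 for k = 0..12: divisible at k = 6. That's 1 values.
Final answer: 1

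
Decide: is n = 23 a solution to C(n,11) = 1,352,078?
Yes

Solution: C(23,11) = 23·22·21·20·19·18·17·16·15·14·13/11! = 53,970,627,110,400/39,916,800 = 1,352,078, which equals 1,352,078.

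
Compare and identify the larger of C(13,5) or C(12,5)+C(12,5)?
C(12,5)+C(12,5)

Reasoning: C(13,5)=1,287; C(12,5)+C(12,5)=792+792=1,584.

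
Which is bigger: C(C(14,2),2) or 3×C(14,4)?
C(C(14,2),2)

Reasoning: C(C(14,2),2)=4,095, 3×C(14,4)=3,003.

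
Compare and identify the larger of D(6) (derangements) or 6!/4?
D(6)

Working:
D(6) = (6-1)·[D(5) + D(4)] = 5·[44 + 9] = 265; 6!/4 = 720/4 = 180.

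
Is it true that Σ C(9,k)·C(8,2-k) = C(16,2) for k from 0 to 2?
False
Vandermonde's identity gives C(17,2) = 136; RHS C(16,2) = 120.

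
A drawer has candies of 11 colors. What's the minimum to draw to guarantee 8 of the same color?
78

Explanation: Worst case: 7 of each = 77. One more: 78.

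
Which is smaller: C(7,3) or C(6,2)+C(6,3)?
Equal
By Pascal's identity: C(7,3) = C(6,2)+C(6,3) = 35. Equal.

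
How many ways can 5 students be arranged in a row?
120

Solution: Arrangements of 5 distinct objects: 5! = 120.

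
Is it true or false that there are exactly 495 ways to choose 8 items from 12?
True

C(12,8) = 495.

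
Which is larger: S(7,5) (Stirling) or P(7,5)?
P(7,5)

Reasoning: S(7,5) = 5·S(6,5) + S(6,4) = 5·15 + 65 = 140; P(7,5) = 2,520.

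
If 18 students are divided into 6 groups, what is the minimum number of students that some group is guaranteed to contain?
3
Pigeonhole: ⌈18/6⌉ = 3.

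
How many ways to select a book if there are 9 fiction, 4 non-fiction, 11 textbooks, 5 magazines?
29

By the addition principle: 9 + 4 + 11 + 5 = 29.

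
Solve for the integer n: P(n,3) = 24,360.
30

P(n,3) = n(n−1)(n−2) is increasing in n; n(n−1)(n−2) ≈ (n−1)^3 = 24,360 gives n ≈ 30.0. Check: P(28,3) = 19,656, P(29,3) = 21,924, P(30,3) = 24,360 ✓. So n = 30.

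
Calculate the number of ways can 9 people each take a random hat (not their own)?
133,496

Solution: Using D(n) = (n-1)[D(n-1) + D(n-2)]:
D(9) = (9-1) × [D(8) + D(7)]
      = 8 × [14833 + 1854]
      = 8 × 16687
      = 133,496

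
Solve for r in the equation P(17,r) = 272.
P(17,r) = 17·16·…·(17−r+1), a product of r factors. Multiplying down from 17: 17 = 17; 17·16 = 272 ✓ (2 factors). So r = 2.
Final answer: 2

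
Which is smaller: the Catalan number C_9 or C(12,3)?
C(12,3)

C_9 = C(18,9)/(9+1) = 48,620/10 = 4,862; C(12,3) = 220.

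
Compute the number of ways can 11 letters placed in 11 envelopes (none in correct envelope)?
14,684,570

Solution: Using D(n) = (n-1)[D(n-1) + D(n-2)]:
D(11) = (11-1) × [D(10) + D(9)]
      = 10 × [1334961 + 133496]
      = 10 × 1468457
      = 14,684,570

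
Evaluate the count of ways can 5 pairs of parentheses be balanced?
42

Working:
Using the Catalan number formula: C_n = C(2n, n) / (n+1)
C_5 = C(10, 5) / (5+1)
     = 252 / 6
     = 42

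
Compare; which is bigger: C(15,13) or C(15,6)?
C(15,6)

Solution: C(15,13)=105, C(15,6)=5,005.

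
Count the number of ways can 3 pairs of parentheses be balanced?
5

Using the Catalan number formula: C_n = C(2n, n) / (n+1)
C_3 = C(6, 3) / (3+1)
     = 20 / 4
     = 5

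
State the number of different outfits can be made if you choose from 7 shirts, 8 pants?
56

Explanation: By the multiplication principle: 7 × 8 = 56.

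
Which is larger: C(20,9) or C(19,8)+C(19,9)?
Equal

Working:
By Pascal's identity: C(20,9) = C(19,8)+C(19,9) = 167,960. Equal.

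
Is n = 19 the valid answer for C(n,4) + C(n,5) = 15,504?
Yes

C(19,4) + C(19,5) = 3,876 + 11,628 = 15,504, which equals 15,504.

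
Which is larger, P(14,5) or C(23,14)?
C(23,14)
P(14,5)=240,240, C(23,14)=817,190.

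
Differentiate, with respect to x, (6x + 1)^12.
72(6x + 1)^11

Reasoning: Chain rule: 12(6x+1)^{11} × 6 = 72(6x+1)^{11}.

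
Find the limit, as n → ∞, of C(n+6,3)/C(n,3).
1

Solution: Both numerator and denominator grow as n^3/3! for large n, so the ratio → 1.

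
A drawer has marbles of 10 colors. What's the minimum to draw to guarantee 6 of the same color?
51

Working:
Worst case: 5 of each = 50. One more: 51.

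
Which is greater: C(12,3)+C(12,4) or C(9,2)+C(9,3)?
C(12,3)+C(12,4)

Reasoning: First=715, Second=120.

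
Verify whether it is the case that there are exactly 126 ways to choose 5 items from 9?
True

Solution: C(9,5) = 126.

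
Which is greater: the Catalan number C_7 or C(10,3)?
C_7

Reasoning: C_7 = C(14,7)/(7+1) = 3,432/8 = 429; C(10,3) = 120.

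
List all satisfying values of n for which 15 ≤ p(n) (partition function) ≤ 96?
7, 8, 9, 10, 11, 12

Reasoning: Tabulating p(n) via p(n) = p(n−1) + p(n−2) − p(n−5) − p(n−7) + …: p(6)=11; p(7)=15; p(8)=22; p(9)=30; p(10)=42; p(11)=56; p(12)=77; p(13)=101. So valid n = 7, 8, 9, 10, 11, 12.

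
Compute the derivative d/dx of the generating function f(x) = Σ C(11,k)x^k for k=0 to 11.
Σ k·C(11,k)x^(k-1) for k=1 to 11

Reasoning: Term-by-term differentiation gives Σ k·C(11,k)x^{k-1} for k=1 to 11.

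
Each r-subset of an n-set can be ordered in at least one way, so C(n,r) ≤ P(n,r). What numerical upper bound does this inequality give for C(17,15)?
177,843,714,048,000

Solution: P(17,15) = 17·16·15·14·13·12·11·10·9·8·7·6·5·4·3 = 177,843,714,048,000, so C(17,15) ≤ 177,843,714,048,000. (The bound is loose by a factor of 15! = 1,307,674,368,000: C(17,15) = 177,843,714,048,000/1,307,674,368,000 = 136.)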